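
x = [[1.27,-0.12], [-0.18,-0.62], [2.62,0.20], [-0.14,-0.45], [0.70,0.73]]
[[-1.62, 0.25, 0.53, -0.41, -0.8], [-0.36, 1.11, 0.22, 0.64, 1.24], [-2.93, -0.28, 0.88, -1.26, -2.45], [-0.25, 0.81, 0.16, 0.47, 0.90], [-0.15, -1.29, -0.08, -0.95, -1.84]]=x@[[-1.19, 0.03, 0.37, -0.41, -0.8],  [0.93, -1.8, -0.46, -0.91, -1.76]]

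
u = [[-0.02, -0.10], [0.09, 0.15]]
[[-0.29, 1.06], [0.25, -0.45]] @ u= [[0.10,  0.19], [-0.05,  -0.09]]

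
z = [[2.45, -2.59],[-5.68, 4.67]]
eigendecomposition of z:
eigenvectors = [[-0.67, 0.45], [-0.74, -0.89]]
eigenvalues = [-0.43, 7.55]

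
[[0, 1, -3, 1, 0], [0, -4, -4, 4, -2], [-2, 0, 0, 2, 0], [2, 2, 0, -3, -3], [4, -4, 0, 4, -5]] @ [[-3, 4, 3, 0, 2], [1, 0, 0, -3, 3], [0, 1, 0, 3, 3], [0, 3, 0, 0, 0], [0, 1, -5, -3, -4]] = [[1, 0, 0, -12, -6], [-4, 6, 10, 6, -16], [6, -2, -6, 0, -4], [-4, -4, 21, 3, 22], [-16, 23, 37, 27, 16]]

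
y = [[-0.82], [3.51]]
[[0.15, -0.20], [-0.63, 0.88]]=y@ [[-0.18, 0.25]]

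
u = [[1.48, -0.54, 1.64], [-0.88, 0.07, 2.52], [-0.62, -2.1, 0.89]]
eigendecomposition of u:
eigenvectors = [[-0.94+0.00j, -0.34+0.14j, -0.34-0.14j], [0.32+0.00j, (-0.67+0j), (-0.67-0j)], [-0.10+0.00j, -0.18-0.61j, (-0.18+0.61j)]]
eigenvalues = [(1.84+0j), (0.3+2.47j), (0.3-2.47j)]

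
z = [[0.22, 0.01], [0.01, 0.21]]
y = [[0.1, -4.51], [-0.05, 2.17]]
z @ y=[[0.02, -0.97], [-0.01, 0.41]]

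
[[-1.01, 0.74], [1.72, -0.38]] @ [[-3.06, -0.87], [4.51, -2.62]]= [[6.43, -1.06], [-6.98, -0.50]]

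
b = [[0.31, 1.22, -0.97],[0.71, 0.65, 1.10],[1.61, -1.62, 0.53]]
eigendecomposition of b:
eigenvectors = [[(-0.21+0.44j), (-0.21-0.44j), -0.72+0.00j], [(0.03-0.41j), (0.03+0.41j), (-0.69+0j)], [0.77+0.00j, (0.77-0j), (-0.04+0j)]]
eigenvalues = [(0.02+1.77j), (0.02-1.77j), (1.44+0j)]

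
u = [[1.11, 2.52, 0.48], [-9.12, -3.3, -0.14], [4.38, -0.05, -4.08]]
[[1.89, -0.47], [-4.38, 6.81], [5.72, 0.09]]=u @ [[0.17, -0.87], [0.91, 0.38], [-1.23, -0.96]]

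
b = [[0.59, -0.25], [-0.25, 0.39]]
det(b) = 0.168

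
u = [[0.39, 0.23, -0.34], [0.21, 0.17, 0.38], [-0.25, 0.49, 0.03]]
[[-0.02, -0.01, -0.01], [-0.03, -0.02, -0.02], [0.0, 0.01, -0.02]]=u @ [[-0.06,-0.06,-0.02], [-0.02,-0.0,-0.05], [-0.03,-0.03,-0.02]]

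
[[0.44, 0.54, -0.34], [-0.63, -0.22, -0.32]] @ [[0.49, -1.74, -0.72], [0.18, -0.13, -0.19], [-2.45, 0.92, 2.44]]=[[1.15,-1.15,-1.25], [0.44,0.83,-0.29]]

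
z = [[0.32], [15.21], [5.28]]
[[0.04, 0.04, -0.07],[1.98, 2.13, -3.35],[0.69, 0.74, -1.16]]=z @[[0.13, 0.14, -0.22]]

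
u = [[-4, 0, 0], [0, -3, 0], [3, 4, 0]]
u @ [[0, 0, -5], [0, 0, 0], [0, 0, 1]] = [[0, 0, 20], [0, 0, 0], [0, 0, -15]]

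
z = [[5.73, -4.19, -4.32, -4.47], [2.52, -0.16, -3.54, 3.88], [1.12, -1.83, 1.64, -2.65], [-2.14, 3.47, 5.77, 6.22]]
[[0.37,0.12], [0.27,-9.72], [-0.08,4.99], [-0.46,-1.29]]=z @ [[-0.01, 0.04], [-0.04, 0.46], [-0.07, 1.12], [0.01, -1.49]]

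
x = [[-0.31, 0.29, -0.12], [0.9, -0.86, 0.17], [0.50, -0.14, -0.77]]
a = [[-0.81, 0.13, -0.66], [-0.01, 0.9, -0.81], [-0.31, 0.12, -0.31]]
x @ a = [[0.29, 0.21, 0.01], [-0.77, -0.64, 0.05], [-0.16, -0.15, 0.02]]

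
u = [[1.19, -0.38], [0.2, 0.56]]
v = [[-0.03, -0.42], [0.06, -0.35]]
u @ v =[[-0.06,-0.37], [0.03,-0.28]]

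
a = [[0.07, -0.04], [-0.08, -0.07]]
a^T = [[0.07, -0.08], [-0.04, -0.07]]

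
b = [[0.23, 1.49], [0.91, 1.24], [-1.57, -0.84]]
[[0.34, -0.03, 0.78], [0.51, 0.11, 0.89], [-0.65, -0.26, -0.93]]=b @ [[0.32, 0.19, 0.34], [0.18, -0.05, 0.47]]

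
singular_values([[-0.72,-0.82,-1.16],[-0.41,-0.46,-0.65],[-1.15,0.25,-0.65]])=[2.08, 0.9, 0.0]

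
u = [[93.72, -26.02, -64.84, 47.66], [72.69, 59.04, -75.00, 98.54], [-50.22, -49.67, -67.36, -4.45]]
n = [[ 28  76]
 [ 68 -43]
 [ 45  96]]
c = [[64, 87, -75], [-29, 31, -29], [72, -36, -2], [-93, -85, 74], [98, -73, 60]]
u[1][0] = 72.69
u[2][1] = -49.67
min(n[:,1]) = -43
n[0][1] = 76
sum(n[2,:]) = 141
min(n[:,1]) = -43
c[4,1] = -73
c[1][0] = -29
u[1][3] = 98.54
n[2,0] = 45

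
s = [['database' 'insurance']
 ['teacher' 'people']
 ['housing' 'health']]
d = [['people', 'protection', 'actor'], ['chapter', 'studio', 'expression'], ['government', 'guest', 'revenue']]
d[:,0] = ['people', 'chapter', 'government']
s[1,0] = 'teacher'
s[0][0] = 'database'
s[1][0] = 'teacher'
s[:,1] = ['insurance', 'people', 'health']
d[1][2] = 'expression'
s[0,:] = ['database', 'insurance']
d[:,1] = ['protection', 'studio', 'guest']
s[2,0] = 'housing'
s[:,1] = ['insurance', 'people', 'health']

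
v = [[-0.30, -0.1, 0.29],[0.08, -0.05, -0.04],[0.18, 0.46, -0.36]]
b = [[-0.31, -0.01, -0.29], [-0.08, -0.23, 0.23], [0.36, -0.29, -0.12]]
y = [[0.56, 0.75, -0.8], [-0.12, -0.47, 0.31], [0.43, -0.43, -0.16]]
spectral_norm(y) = 1.35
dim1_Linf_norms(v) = [0.3, 0.08, 0.46]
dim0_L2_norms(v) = [0.36, 0.47, 0.46]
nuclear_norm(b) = 1.21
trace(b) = -0.66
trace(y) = -0.07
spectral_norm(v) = 0.71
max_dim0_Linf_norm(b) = 0.36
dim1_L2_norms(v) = [0.43, 0.1, 0.61]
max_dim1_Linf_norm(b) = 0.36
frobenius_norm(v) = 0.75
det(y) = -0.00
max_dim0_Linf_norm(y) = 0.8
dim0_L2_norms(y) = [0.72, 0.98, 0.87]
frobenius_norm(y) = 1.50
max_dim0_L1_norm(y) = 1.65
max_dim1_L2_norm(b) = 0.48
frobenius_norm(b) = 0.72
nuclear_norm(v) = 0.96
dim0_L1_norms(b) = [0.75, 0.53, 0.64]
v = b @ y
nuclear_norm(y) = 2.00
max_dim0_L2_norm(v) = 0.47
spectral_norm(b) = 0.54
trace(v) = -0.71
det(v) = 0.00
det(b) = -0.06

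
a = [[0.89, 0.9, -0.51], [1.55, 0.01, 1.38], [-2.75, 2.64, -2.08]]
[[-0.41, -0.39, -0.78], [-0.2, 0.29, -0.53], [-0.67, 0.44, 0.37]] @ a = [[1.18, -2.43, 1.29], [1.73, -1.58, 1.6], [-0.93, 0.38, 0.18]]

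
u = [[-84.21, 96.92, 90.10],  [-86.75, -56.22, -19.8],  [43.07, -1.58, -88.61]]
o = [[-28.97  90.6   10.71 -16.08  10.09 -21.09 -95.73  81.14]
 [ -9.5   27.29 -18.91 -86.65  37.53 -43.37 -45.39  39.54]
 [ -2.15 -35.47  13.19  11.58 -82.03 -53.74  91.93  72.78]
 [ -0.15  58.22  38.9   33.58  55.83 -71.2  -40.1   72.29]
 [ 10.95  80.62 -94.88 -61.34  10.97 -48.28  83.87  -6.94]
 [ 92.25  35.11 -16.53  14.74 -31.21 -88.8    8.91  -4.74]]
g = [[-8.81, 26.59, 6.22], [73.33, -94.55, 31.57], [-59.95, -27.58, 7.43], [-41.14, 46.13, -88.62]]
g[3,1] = 46.13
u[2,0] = 43.07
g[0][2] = 6.22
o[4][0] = 10.95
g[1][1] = -94.55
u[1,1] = -56.22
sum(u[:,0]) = -127.88999999999999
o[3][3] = 33.58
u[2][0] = 43.07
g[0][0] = -8.81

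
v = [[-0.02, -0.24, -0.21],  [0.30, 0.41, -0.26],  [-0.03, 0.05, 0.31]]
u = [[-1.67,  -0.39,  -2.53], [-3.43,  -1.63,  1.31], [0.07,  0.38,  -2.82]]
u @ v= [[-0.01,  0.11,  -0.33], [-0.46,  0.22,  1.55], [0.20,  -0.0,  -0.99]]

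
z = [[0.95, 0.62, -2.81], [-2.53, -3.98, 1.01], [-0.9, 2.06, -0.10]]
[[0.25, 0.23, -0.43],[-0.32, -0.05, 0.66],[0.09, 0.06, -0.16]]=z @ [[0.02, -0.03, -0.06], [0.05, 0.01, -0.10], [-0.07, -0.09, 0.11]]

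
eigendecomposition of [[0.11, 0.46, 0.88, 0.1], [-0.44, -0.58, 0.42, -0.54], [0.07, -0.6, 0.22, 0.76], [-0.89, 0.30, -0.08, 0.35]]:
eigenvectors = [[-0.25-0.47j, (-0.25+0.47j), 0.00+0.46j, 0.00-0.46j], [-0.08+0.04j, -0.08-0.04j, -0.70+0.00j, -0.70-0.00j], [0.22-0.53j, 0.22+0.53j, (-0.05-0.41j), -0.05+0.41j], [0.62+0.00j, 0.62-0.00j, -0.07+0.34j, (-0.07-0.34j)]]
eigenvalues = [(0.65+0.76j), (0.65-0.76j), (-0.6+0.8j), (-0.6-0.8j)]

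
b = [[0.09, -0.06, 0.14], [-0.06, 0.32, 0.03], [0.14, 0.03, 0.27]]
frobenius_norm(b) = 0.48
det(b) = -0.00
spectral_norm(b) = 0.35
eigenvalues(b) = [-0.0, 0.35, 0.33]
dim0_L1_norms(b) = [0.29, 0.41, 0.44]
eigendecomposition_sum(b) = [[-0.00, -0.00, 0.00], [-0.00, -0.0, 0.0], [0.0, 0.0, -0.0]] + [[0.09, -0.03, 0.15],  [-0.03, 0.01, -0.05],  [0.15, -0.05, 0.25]] + [[0.00, -0.03, -0.01], [-0.03, 0.31, 0.08], [-0.01, 0.08, 0.02]]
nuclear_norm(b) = 0.68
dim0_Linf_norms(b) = [0.14, 0.32, 0.27]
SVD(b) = [[-0.50,0.09,-0.86], [0.18,-0.96,-0.20], [-0.85,-0.26,0.47]] @ diag([0.3468706093750019, 0.33358742565589206, 0.0004580350308939525]) @ [[-0.5, 0.18, -0.85],[0.09, -0.96, -0.26],[0.86, 0.2, -0.47]]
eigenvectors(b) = [[-0.86, -0.50, -0.09],[-0.20, 0.18, 0.96],[0.47, -0.85, 0.26]]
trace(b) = 0.68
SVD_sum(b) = [[0.09, -0.03, 0.15],[-0.03, 0.01, -0.05],[0.15, -0.05, 0.25]] + [[0.0, -0.03, -0.01], [-0.03, 0.31, 0.08], [-0.01, 0.08, 0.02]] + [[-0.00, -0.0, 0.00], [-0.00, -0.0, 0.0], [0.00, 0.0, -0.00]]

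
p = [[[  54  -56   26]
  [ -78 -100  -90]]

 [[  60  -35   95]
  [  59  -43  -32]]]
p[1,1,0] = 59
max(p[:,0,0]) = 60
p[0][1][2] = -90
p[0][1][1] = -100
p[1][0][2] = 95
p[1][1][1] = -43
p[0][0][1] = -56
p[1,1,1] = -43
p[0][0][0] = 54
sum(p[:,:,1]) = -234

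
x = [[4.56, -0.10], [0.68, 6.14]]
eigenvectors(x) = [[-0.91,0.06],[0.4,-1.0]]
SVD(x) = [[0.14, 0.99], [0.99, -0.14]] @ diag([6.205742314710315, 4.522649922712774]) @ [[0.21, 0.98],  [0.98, -0.21]]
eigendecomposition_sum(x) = [[4.74, 0.31], [-2.10, -0.14]] + [[-0.18,-0.41], [2.78,6.28]]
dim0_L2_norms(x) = [4.61, 6.14]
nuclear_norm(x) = 10.73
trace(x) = 10.70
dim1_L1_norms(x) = [4.66, 6.82]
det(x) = 28.07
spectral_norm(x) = 6.21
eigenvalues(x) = [4.6, 6.1]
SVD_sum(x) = [[0.18, 0.84], [1.29, 6.01]] + [[4.38, -0.94], [-0.61, 0.13]]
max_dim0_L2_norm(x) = 6.14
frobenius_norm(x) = 7.68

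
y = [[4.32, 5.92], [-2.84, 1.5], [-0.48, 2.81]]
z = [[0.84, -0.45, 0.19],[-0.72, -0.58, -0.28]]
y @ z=[[-0.63, -5.38, -0.84], [-3.47, 0.41, -0.96], [-2.43, -1.41, -0.88]]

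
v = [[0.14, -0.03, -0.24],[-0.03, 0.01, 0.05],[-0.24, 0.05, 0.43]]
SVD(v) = [[-0.49, 0.64, 0.59], [0.1, -0.63, 0.77], [0.87, 0.44, 0.24]] @ diag([0.5714529255999425, 0.005859031266012685, 0.00268804313404484]) @ [[-0.49, 0.10, 0.87], [0.64, -0.63, 0.44], [0.59, 0.77, 0.24]]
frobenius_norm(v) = 0.57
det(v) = 0.00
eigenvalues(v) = [0.57, 0.01, 0.0]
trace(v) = 0.58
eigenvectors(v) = [[-0.49, 0.64, -0.59],  [0.1, -0.63, -0.77],  [0.87, 0.44, -0.24]]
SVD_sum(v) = [[0.14, -0.03, -0.24],  [-0.03, 0.01, 0.05],  [-0.24, 0.05, 0.43]] + [[0.00, -0.0, 0.00],[-0.00, 0.00, -0.0],[0.00, -0.00, 0.00]] + [[0.0, 0.0, 0.0],[0.00, 0.00, 0.00],[0.0, 0.0, 0.0]]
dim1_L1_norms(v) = [0.41, 0.09, 0.72]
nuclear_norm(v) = 0.58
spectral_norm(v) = 0.57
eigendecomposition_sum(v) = [[0.14, -0.03, -0.24],[-0.03, 0.01, 0.05],[-0.24, 0.05, 0.43]] + [[0.0, -0.00, 0.0], [-0.00, 0.0, -0.00], [0.00, -0.0, 0.0]] + [[0.0, 0.00, 0.00], [0.0, 0.00, 0.00], [0.0, 0.0, 0.0]]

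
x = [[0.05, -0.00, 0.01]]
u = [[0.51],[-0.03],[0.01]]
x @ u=[[0.03]]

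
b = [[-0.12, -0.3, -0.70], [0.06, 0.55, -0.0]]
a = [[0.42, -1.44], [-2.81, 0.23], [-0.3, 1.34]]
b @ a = [[1.0, -0.83],[-1.52, 0.04]]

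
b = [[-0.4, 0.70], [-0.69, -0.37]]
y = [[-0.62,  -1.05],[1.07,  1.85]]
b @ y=[[1.00,1.72], [0.03,0.04]]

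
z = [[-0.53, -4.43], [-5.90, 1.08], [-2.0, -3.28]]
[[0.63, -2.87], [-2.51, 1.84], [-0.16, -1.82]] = z @ [[0.39,-0.19], [-0.19,0.67]]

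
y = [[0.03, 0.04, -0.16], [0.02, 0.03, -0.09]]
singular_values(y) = [0.19, 0.01]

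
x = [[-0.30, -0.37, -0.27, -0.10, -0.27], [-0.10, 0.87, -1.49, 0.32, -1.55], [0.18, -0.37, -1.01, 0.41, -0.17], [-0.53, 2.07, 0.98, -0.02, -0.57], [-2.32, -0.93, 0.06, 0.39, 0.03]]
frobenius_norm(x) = 4.42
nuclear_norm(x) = 8.03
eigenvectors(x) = [[0.21+0.00j, -0.15+0.05j, (-0.15-0.05j), (-0.3+0j), (0.23+0j)], [0.52+0.00j, 0.49+0.19j, (0.49-0.19j), (-0.24+0j), (-0.31+0j)], [0.39+0.00j, (0.04-0.02j), (0.04+0.02j), (0.37+0j), (0.48+0j)], [-0.50+0.00j, 0.80+0.00j, 0.80-0.00j, -0.43+0.00j, (0.59+0j)], [0.53+0.00j, (0.04-0.24j), 0.04+0.24j, (-0.73+0j), (-0.53+0j)]]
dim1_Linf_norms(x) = [0.37, 1.55, 1.01, 2.07, 2.32]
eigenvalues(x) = [(-2.15+0j), (1.39+0.6j), (1.39-0.6j), (-1.05+0j), 0j]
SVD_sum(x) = [[-0.12, -0.28, -0.00, 0.01, 0.12], [0.47, 1.05, 0.01, -0.06, -0.46], [-0.08, -0.18, -0.00, 0.01, 0.08], [0.67, 1.50, 0.02, -0.08, -0.66], [-0.64, -1.44, -0.02, 0.08, 0.63]] + [[-0.28, 0.06, -0.09, 0.07, -0.16],[-1.13, 0.24, -0.37, 0.28, -0.65],[-0.17, 0.04, -0.06, 0.04, -0.1],[-0.64, 0.14, -0.21, 0.16, -0.37],[-1.41, 0.3, -0.46, 0.35, -0.81]] + [[0.11, -0.08, -0.22, 0.03, -0.08], [0.56, -0.40, -1.15, 0.16, -0.40], [0.43, -0.31, -0.9, 0.12, -0.31], [-0.57, 0.41, 1.18, -0.16, 0.41], [-0.26, 0.19, 0.54, -0.07, 0.19]] + [[-0.00, -0.08, 0.05, -0.22, -0.15], [-0.00, -0.02, 0.01, -0.06, -0.04], [0.00, 0.08, -0.05, 0.24, 0.16], [0.00, 0.02, -0.01, 0.06, 0.04], [0.0, 0.01, -0.01, 0.03, 0.02]] + [[0.0, -0.00, 0.00, 0.00, -0.00], [-0.0, 0.0, -0.00, -0.0, 0.00], [0.00, -0.0, 0.00, 0.0, -0.0], [0.0, -0.00, 0.0, 0.00, -0.00], [-0.0, 0.00, -0.00, -0.0, 0.0]]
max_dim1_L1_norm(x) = 4.33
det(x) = 0.00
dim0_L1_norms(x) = [3.43, 4.61, 3.81, 1.24, 2.59]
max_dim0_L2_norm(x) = 2.49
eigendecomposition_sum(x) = [[(-0.14+0j), -0.21-0.00j, -0.42+0.00j, 0.14-0.00j, (-0.16+0j)], [-0.34+0.00j, -0.52-0.00j, -1.03+0.00j, 0.33-0.00j, (-0.4+0j)], [-0.26+0.00j, (-0.39-0j), (-0.77+0j), 0.25-0.00j, -0.30+0.00j], [0.32-0.00j, (0.49+0j), 0.97-0.00j, (-0.32+0j), 0.38-0.00j], [-0.34+0.00j, (-0.52-0j), (-1.03+0j), 0.34-0.00j, (-0.41+0j)]] + [[0.13+0.29j,(-0.09+0.22j),-0.04-0.19j,-0.07-0.07j,(-0-0.25j)], [0.29-1.01j,(0.69-0.36j),-0.32+0.57j,0.03+0.32j,-0.53+0.64j], [-0.04-0.08j,(0.02-0.06j),(0.01+0.05j),0.02+0.02j,(0.01+0.07j)], [(-0.13-1.58j),(0.78-0.88j),-0.15+0.97j,(0.21+0.43j),(-0.41+1.19j)], [(-0.48-0.04j),-0.22-0.28j,(0.28+0.1j),(0.14-0.04j),(0.34+0.19j)]] + [[0.13-0.29j, (-0.09-0.22j), -0.04+0.19j, (-0.07+0.07j), (-0+0.25j)], [(0.29+1.01j), (0.69+0.36j), -0.32-0.57j, 0.03-0.32j, (-0.53-0.64j)], [-0.04+0.08j, 0.02+0.06j, (0.01-0.05j), (0.02-0.02j), (0.01-0.07j)], [-0.13+1.58j, (0.78+0.88j), -0.15-0.97j, 0.21-0.43j, (-0.41-1.19j)], [(-0.48+0.04j), -0.22+0.28j, 0.28-0.10j, 0.14+0.04j, 0.34-0.19j]] + [[-0.42+0.00j,(0.02+0j),0.22-0.00j,(-0.1+0j),-0.10-0.00j], [(-0.34+0j),0.01+0.00j,0.18-0.00j,-0.08+0.00j,(-0.08-0j)], [(0.52-0j),-0.02-0.00j,-0.27+0.00j,0.12-0.00j,(0.12+0j)], [-0.59+0.00j,(0.02+0j),(0.31-0j),(-0.13+0j),-0.14-0.00j], [-1.02+0.00j,0.04+0.00j,(0.53-0j),(-0.23+0j),(-0.24-0j)]] + [[0.00+0.00j, (-0-0j), 0j, 0.00-0.00j, (-0+0j)], [(-0-0j), 0j, -0.00-0.00j, -0.00+0.00j, 0.00-0.00j], [0.00+0.00j, -0.00-0.00j, 0.00+0.00j, -0j, (-0+0j)], [0.00+0.00j, -0.00-0.00j, 0j, -0j, (-0+0j)], [-0.00-0.00j, 0.00+0.00j, -0.00-0.00j, -0.00+0.00j, 0.00-0.00j]]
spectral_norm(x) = 2.78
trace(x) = -0.43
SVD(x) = [[-0.12, -0.15, -0.11, 0.65, -0.73], [0.45, -0.58, -0.59, 0.18, 0.30], [-0.08, -0.09, -0.46, -0.71, -0.53], [0.64, -0.33, 0.6, -0.19, -0.3], [-0.61, -0.73, 0.28, -0.10, 0.11]] @ diag([2.777698799581567, 2.415714495988298, 2.404401107005371, 0.42891474968199494, 0.0005539058647015642]) @ [[0.38, 0.85, 0.01, -0.05, -0.37], [0.8, -0.17, 0.26, -0.2, 0.46], [-0.39, 0.28, 0.82, -0.11, 0.28], [-0.00, -0.28, 0.18, -0.78, -0.54], [-0.23, 0.31, -0.48, -0.59, 0.53]]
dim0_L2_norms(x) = [2.41, 2.49, 2.07, 0.66, 1.68]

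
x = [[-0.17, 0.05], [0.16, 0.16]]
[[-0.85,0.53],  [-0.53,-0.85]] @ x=[[0.23, 0.04], [-0.05, -0.16]]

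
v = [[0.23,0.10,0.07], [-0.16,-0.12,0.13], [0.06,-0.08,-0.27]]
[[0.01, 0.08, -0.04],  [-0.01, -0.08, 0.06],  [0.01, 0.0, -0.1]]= v @ [[0.09, 0.21, -0.31], [-0.06, 0.34, 0.18], [0.00, -0.07, 0.25]]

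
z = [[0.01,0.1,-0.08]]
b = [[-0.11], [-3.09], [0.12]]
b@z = [[-0.0, -0.01, 0.01], [-0.03, -0.31, 0.25], [0.0, 0.01, -0.01]]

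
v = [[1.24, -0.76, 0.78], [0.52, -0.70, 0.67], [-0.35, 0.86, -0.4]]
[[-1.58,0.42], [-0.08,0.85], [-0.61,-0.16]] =v @ [[-2.2, -0.96],[-1.69, 0.71],[-0.18, 2.76]]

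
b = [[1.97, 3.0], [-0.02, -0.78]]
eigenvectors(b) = [[1.0, -0.74], [-0.01, 0.67]]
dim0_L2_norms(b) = [1.97, 3.1]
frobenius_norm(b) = 3.67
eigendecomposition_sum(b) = [[1.96, 2.16], [-0.01, -0.02]] + [[0.01, 0.84], [-0.01, -0.76]]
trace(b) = 1.19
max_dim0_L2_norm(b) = 3.1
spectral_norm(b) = 3.65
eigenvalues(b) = [1.95, -0.76]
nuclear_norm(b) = 4.05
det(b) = -1.48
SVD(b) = [[-0.98, 0.18], [0.18, 0.98]] @ diag([3.6504910611638537, 0.40449352573657]) @ [[-0.53, -0.85], [0.85, -0.53]]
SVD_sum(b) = [[1.91, 3.04], [-0.36, -0.57]] + [[0.06, -0.04], [0.34, -0.21]]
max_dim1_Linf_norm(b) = 3.0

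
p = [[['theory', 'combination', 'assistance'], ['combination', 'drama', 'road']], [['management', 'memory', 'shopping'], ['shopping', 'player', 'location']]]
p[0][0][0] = 'theory'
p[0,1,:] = ['combination', 'drama', 'road']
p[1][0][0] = 'management'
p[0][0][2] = 'assistance'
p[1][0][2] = 'shopping'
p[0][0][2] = 'assistance'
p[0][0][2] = 'assistance'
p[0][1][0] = 'combination'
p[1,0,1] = 'memory'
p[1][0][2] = 'shopping'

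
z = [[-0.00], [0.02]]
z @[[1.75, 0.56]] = [[0.00,0.0], [0.04,0.01]]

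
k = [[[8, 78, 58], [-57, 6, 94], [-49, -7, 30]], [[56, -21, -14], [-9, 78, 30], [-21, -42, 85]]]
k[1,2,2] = 85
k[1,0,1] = -21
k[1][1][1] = 78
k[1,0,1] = -21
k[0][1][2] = 94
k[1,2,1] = -42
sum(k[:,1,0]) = -66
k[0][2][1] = -7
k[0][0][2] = 58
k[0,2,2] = 30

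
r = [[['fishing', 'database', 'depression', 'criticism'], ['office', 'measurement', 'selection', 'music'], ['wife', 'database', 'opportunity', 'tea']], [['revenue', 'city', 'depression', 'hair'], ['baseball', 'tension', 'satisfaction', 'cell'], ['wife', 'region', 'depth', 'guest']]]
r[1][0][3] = 'hair'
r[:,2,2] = ['opportunity', 'depth']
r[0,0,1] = 'database'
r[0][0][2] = 'depression'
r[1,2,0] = 'wife'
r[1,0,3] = 'hair'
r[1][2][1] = 'region'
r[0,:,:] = [['fishing', 'database', 'depression', 'criticism'], ['office', 'measurement', 'selection', 'music'], ['wife', 'database', 'opportunity', 'tea']]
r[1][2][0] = 'wife'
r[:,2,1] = ['database', 'region']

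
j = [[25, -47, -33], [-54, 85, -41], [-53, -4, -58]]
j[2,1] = -4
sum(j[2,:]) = -115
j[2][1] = -4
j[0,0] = 25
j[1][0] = -54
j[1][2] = -41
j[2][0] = -53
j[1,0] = -54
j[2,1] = -4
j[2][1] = -4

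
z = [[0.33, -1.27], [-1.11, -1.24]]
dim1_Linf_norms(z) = [1.27, 1.24]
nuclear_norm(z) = 2.85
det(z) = -1.82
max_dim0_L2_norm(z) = 1.77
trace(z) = -0.91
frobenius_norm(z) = 2.12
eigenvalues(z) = [0.97, -1.88]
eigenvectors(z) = [[0.89, 0.5], [-0.45, 0.87]]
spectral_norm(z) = 1.89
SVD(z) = [[0.55, 0.84], [0.84, -0.55]] @ diag([1.8875758032093803, 0.9636169296657578]) @ [[-0.4, -0.92], [0.92, -0.4]]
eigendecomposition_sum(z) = [[0.75, -0.43], [-0.38, 0.22]] + [[-0.42, -0.84], [-0.73, -1.46]]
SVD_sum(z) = [[-0.41, -0.95], [-0.62, -1.45]] + [[0.74, -0.32],[-0.49, 0.21]]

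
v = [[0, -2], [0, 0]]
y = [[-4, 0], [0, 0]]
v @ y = [[0, 0], [0, 0]]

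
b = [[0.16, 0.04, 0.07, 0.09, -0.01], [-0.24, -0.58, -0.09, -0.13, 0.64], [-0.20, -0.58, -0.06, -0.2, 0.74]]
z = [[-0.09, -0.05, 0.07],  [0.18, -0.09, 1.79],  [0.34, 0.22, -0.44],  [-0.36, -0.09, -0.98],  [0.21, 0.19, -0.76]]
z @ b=[[-0.02,-0.02,-0.01,-0.02,0.02], [-0.31,-0.98,-0.09,-0.33,1.27], [0.09,0.14,0.03,0.09,-0.19], [0.16,0.61,0.04,0.18,-0.78], [0.14,0.34,0.04,0.15,-0.44]]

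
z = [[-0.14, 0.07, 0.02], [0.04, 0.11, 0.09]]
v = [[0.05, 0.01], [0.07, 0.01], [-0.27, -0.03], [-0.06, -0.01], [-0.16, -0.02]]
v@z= [[-0.01,0.00,0.00], [-0.01,0.01,0.00], [0.04,-0.02,-0.01], [0.01,-0.01,-0.0], [0.02,-0.01,-0.00]]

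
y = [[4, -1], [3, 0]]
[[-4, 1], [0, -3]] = y @[[0, -1], [4, -5]]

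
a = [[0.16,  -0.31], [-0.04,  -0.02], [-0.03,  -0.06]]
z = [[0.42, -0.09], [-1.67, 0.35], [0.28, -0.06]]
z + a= [[0.58,-0.4], [-1.71,0.33], [0.25,-0.12]]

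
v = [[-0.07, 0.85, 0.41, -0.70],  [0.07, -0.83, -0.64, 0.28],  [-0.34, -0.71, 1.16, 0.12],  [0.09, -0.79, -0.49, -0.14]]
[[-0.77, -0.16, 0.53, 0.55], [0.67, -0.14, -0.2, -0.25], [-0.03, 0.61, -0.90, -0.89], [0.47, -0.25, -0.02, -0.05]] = v @[[0.36, 0.09, 0.07, 0.49], [-0.47, -0.05, 0.41, 0.41], [-0.24, 0.48, -0.45, -0.32], [0.35, 0.44, -0.53, -0.53]]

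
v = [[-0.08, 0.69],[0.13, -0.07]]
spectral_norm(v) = 0.70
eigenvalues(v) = [-0.37, 0.22]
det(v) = -0.08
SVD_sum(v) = [[-0.09,0.69], [0.01,-0.09]] + [[0.01, 0.00],[0.12, 0.02]]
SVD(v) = [[0.99, -0.12],[-0.12, -0.99]] @ diag([0.6999011474841328, 0.12015982585870326]) @ [[-0.14, 0.99], [-0.99, -0.14]]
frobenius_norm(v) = 0.71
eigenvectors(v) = [[-0.92, -0.91], [0.39, -0.40]]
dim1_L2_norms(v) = [0.69, 0.15]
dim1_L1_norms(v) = [0.77, 0.2]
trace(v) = -0.15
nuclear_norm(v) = 0.82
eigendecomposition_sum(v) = [[-0.19, 0.43], [0.08, -0.18]] + [[0.11, 0.26],  [0.05, 0.11]]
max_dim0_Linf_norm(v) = 0.69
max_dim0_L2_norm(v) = 0.69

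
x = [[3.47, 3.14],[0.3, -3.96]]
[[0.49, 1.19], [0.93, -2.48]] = x@[[0.33,-0.21], [-0.21,0.61]]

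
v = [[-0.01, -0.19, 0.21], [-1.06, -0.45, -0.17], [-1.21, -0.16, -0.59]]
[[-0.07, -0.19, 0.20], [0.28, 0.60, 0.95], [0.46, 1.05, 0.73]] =v @ [[-0.62, -0.42, -0.66], [0.73, 0.00, -0.68], [0.29, -0.91, 0.3]]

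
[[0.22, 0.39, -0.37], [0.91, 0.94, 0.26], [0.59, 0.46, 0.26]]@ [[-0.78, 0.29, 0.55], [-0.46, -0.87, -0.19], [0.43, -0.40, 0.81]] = [[-0.51,-0.13,-0.25], [-1.03,-0.66,0.53], [-0.56,-0.33,0.45]]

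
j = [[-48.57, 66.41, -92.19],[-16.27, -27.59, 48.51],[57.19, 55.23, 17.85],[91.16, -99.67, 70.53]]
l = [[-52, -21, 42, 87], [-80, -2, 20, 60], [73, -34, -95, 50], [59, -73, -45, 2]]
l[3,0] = 59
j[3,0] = 91.16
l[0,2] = 42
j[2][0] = 57.19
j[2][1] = 55.23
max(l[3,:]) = 59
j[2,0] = 57.19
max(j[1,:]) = 48.51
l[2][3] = 50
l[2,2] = -95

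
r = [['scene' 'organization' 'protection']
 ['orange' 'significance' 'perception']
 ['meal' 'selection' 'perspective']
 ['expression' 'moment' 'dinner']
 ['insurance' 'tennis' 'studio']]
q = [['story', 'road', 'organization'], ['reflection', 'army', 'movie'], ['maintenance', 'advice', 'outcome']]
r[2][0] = 'meal'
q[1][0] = 'reflection'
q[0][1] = 'road'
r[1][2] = 'perception'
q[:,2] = ['organization', 'movie', 'outcome']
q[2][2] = 'outcome'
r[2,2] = 'perspective'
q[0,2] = 'organization'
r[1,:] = ['orange', 'significance', 'perception']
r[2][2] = 'perspective'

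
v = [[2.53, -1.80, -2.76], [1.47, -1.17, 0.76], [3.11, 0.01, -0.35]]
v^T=[[2.53, 1.47, 3.11],[-1.8, -1.17, 0.01],[-2.76, 0.76, -0.35]]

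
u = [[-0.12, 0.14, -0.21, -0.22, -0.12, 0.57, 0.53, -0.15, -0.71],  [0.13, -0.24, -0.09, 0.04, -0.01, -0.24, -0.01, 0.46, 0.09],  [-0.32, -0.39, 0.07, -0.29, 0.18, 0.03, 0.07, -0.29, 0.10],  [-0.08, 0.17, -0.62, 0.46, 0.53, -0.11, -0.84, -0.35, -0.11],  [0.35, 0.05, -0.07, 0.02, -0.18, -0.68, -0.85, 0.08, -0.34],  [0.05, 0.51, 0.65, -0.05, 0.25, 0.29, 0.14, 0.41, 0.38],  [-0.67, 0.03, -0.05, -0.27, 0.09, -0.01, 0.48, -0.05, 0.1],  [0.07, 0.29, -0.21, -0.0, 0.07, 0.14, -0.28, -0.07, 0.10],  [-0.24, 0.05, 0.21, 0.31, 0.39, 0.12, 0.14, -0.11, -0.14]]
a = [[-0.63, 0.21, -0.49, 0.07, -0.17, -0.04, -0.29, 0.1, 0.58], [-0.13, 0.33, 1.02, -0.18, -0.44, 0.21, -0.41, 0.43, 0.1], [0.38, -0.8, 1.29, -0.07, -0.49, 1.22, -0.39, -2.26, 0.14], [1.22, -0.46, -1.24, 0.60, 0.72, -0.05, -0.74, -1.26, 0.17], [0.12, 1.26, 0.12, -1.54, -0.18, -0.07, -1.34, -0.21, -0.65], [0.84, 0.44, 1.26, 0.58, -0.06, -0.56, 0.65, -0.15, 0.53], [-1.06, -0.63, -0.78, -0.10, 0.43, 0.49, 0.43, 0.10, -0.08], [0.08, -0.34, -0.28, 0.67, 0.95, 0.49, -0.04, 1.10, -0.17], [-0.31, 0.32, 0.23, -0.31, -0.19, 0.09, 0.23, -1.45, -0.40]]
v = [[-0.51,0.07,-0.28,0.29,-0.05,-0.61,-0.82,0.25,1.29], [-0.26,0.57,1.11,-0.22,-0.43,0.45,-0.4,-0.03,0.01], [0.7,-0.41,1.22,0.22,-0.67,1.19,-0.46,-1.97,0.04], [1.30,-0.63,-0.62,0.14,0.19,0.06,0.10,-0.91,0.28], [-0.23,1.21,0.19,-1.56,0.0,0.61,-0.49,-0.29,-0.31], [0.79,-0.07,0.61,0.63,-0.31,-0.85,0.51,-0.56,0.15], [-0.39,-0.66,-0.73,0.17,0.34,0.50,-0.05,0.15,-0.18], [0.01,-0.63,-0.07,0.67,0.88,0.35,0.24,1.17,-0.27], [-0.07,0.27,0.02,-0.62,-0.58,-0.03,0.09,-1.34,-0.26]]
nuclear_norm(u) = 7.03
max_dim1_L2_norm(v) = 2.86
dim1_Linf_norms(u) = [0.71, 0.46, 0.39, 0.84, 0.85, 0.65, 0.67, 0.29, 0.39]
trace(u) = 0.55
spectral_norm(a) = 3.61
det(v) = 0.00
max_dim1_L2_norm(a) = 3.08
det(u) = -0.00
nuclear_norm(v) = 13.22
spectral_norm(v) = 3.59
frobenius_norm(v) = 5.67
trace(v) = 1.43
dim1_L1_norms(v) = [4.17, 3.48, 6.88, 4.23, 4.89, 4.48, 3.17, 4.29, 3.28]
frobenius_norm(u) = 2.82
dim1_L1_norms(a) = [2.58, 3.25, 7.04, 6.46, 5.49, 5.07, 4.1, 4.12, 3.53]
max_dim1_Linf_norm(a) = 2.26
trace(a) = 1.98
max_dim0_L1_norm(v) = 6.67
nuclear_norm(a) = 15.02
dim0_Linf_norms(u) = [0.67, 0.51, 0.65, 0.46, 0.53, 0.68, 0.85, 0.46, 0.71]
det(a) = 1.61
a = u + v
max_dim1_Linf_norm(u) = 0.85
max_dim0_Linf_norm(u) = 0.85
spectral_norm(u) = 1.82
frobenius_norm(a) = 6.11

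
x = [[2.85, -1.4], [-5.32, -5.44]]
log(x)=[[(1.34+0.26j), (0.08+0.44j)], [(0.29+1.68j), 1.79+2.88j]]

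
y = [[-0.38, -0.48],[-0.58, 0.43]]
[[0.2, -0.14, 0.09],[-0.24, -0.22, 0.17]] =y @ [[0.07,0.38,-0.27], [-0.47,-0.00,0.03]]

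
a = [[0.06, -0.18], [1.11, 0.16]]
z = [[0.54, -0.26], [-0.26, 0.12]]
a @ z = [[0.08, -0.04],[0.56, -0.27]]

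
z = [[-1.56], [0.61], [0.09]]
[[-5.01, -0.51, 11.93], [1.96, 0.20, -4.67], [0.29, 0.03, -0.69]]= z @ [[3.21,0.33,-7.65]]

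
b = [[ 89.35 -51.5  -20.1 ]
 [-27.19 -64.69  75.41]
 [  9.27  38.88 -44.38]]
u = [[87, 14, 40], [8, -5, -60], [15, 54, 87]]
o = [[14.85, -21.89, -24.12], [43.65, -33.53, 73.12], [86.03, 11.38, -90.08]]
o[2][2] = -90.08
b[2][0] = 9.27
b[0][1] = -51.5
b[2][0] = 9.27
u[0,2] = 40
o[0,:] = [14.85, -21.89, -24.12]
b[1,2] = 75.41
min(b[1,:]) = -64.69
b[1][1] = -64.69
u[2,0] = 15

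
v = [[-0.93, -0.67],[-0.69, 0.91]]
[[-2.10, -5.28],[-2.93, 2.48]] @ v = [[5.6, -3.40], [1.01, 4.22]]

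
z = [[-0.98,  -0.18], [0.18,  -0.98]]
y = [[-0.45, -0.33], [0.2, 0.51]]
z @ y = [[0.40, 0.23], [-0.28, -0.56]]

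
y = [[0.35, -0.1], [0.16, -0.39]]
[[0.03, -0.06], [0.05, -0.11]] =y @ [[0.05, -0.11], [-0.11, 0.24]]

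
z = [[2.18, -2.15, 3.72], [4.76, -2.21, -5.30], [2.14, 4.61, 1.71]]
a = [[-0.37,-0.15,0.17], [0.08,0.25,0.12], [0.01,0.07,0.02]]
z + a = [[1.81, -2.3, 3.89], [4.84, -1.96, -5.18], [2.15, 4.68, 1.73]]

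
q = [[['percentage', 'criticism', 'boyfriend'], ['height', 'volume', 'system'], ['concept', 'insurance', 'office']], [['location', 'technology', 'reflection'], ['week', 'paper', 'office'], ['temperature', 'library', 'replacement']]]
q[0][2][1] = 'insurance'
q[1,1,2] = 'office'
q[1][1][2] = 'office'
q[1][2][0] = 'temperature'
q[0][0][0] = 'percentage'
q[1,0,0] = 'location'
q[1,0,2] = 'reflection'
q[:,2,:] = [['concept', 'insurance', 'office'], ['temperature', 'library', 'replacement']]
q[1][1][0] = 'week'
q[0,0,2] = 'boyfriend'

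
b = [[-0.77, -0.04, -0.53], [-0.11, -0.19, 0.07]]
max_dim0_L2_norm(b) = 0.78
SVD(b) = [[-1.00, -0.07],[-0.07, 1.00]] @ diag([0.9375974401192153, 0.2222859426097261]) @ [[0.83,0.06,0.56], [-0.26,-0.84,0.47]]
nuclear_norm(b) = 1.16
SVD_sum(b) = [[-0.77, -0.05, -0.52], [-0.05, -0.00, -0.03]] + [[0.00, 0.01, -0.01], [-0.06, -0.19, 0.10]]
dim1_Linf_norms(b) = [0.77, 0.19]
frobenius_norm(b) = 0.96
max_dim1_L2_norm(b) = 0.94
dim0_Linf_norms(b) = [0.77, 0.19, 0.53]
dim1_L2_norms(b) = [0.94, 0.23]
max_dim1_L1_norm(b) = 1.34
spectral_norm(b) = 0.94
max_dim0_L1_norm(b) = 0.88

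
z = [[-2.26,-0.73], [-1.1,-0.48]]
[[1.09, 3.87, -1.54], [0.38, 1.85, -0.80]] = z@[[-0.87, -1.79, 0.57], [1.20, 0.24, 0.35]]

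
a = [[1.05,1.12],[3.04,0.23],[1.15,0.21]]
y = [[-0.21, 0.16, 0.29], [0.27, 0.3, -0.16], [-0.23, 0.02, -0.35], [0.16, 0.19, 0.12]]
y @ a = [[0.6, -0.14], [1.01, 0.34], [-0.58, -0.33], [0.88, 0.25]]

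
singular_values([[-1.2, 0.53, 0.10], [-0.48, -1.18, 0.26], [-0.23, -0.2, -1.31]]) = [1.35, 1.32, 1.29]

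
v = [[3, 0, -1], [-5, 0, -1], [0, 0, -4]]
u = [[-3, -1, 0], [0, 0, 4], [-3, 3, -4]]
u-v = [[-6, -1, 1], [5, 0, 5], [-3, 3, 0]]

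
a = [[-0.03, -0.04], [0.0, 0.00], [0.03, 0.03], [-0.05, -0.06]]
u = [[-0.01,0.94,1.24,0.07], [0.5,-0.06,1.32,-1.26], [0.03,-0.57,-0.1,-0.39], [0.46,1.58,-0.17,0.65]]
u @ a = [[0.03,0.03], [0.09,0.1], [0.02,0.02], [-0.05,-0.06]]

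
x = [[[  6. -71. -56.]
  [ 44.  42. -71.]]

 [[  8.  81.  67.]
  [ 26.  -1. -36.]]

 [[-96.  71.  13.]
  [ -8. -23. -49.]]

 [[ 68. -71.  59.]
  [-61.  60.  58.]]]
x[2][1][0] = -8.0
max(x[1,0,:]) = 81.0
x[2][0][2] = 13.0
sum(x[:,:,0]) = -13.0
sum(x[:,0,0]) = -14.0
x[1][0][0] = 8.0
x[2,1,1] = -23.0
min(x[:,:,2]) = -71.0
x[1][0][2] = 67.0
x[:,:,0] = [[6.0, 44.0], [8.0, 26.0], [-96.0, -8.0], [68.0, -61.0]]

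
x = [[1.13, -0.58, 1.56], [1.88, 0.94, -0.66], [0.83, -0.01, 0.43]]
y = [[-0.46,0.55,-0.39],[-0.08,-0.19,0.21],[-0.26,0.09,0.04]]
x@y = [[-0.88, 0.87, -0.5], [-0.77, 0.80, -0.56], [-0.49, 0.50, -0.31]]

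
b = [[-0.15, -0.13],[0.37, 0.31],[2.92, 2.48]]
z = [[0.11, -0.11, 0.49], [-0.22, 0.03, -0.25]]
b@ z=[[0.01, 0.01, -0.04], [-0.03, -0.03, 0.10], [-0.22, -0.25, 0.81]]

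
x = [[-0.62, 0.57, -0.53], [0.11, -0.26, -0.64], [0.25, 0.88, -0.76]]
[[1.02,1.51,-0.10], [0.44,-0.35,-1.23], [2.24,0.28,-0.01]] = x @ [[0.61, -1.69, 0.05], [1.38, 0.76, 1.22], [-1.15, -0.05, 1.44]]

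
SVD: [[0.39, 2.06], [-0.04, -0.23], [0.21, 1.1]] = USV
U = [[-0.88, 0.11], [0.10, -0.92], [-0.47, -0.39]]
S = [2.39, 0.0]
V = [[-0.19, -0.98], [-0.98, 0.19]]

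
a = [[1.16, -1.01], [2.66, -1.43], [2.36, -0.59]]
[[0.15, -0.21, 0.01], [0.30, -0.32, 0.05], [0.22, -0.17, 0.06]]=a@[[0.08, -0.03, 0.03], [-0.06, 0.17, 0.02]]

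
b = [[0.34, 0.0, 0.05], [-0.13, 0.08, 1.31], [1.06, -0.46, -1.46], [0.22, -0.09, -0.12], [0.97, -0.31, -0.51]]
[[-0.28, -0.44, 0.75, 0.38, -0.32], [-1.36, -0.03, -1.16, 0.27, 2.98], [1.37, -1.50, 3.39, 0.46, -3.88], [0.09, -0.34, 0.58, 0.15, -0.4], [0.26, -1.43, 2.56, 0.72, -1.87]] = b @[[-0.68, -1.26, 2.30, 1.07, -1.27],[-1.28, 1.03, 0.03, 0.57, -1.64],[-1.03, -0.21, -0.66, 0.28, 2.25]]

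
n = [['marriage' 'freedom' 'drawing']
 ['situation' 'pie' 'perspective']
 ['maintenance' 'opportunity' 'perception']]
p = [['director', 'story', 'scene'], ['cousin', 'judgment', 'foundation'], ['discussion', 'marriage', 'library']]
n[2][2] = 'perception'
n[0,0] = 'marriage'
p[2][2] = 'library'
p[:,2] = ['scene', 'foundation', 'library']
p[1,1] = 'judgment'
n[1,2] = 'perspective'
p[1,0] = 'cousin'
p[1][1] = 'judgment'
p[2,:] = ['discussion', 'marriage', 'library']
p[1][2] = 'foundation'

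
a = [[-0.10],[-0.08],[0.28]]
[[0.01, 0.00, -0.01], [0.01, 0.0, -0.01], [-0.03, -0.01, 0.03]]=a @ [[-0.09, -0.02, 0.11]]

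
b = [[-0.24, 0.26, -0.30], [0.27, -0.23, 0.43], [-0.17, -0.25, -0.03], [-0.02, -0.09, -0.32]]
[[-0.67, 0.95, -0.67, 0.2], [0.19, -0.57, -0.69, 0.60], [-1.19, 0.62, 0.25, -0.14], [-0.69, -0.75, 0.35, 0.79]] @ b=[[0.53, -0.24, 0.57], [-0.09, 0.30, -0.47], [0.41, -0.50, 0.66], [-0.11, -0.17, -0.38]]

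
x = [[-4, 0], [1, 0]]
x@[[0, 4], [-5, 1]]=[[0, -16], [0, 4]]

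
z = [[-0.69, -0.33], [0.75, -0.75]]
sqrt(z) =[[0.33, -0.59], [1.35, 0.22]]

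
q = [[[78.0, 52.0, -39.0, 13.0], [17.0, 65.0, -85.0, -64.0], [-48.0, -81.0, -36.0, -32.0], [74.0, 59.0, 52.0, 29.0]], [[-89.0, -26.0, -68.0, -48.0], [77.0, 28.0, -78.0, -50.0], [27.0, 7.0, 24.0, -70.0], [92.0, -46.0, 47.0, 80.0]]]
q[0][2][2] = -36.0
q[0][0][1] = 52.0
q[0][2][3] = -32.0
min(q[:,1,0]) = 17.0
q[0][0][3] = 13.0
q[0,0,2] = -39.0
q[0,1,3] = -64.0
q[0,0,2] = -39.0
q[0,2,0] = -48.0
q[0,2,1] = -81.0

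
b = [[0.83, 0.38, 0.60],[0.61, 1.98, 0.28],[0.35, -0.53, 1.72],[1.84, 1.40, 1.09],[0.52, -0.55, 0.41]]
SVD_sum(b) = [[0.65, 0.65, 0.48], [1.10, 1.11, 0.81], [0.42, 0.43, 0.31], [1.58, 1.59, 1.17], [0.11, 0.11, 0.08]] + [[0.05,-0.21,0.21], [-0.19,0.74,-0.74], [0.29,-1.13,1.14], [0.02,-0.09,0.09], [0.14,-0.53,0.53]] + [[0.13, -0.06, -0.09], [-0.3, 0.14, 0.21], [-0.37, 0.17, 0.26], [0.23, -0.11, -0.17], [0.28, -0.13, -0.2]]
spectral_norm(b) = 3.33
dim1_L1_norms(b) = [1.81, 2.87, 2.6, 4.33, 1.48]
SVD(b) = [[-0.31, 0.14, -0.21],[-0.53, -0.5, 0.49],[-0.20, 0.77, 0.60],[-0.76, 0.06, -0.38],[-0.05, 0.36, -0.46]] @ diag([3.327295144480127, 2.117883973479364, 0.8027294042192756]) @ [[-0.63, -0.63, -0.46],[0.18, -0.69, 0.70],[-0.76, 0.36, 0.54]]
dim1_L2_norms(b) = [1.09, 2.09, 1.83, 2.56, 0.86]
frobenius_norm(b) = 4.03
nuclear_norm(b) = 6.25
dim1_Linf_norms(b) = [0.83, 1.98, 1.72, 1.84, 0.55]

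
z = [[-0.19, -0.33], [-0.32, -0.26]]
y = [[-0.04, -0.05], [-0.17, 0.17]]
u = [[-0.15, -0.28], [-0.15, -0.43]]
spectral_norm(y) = 0.24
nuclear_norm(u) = 0.59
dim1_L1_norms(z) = [0.52, 0.58]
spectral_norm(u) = 0.55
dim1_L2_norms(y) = [0.06, 0.24]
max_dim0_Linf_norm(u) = 0.43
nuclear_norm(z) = 0.65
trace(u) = -0.58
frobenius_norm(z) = 0.56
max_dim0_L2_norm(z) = 0.42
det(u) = 0.02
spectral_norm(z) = 0.55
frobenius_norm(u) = 0.56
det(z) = -0.06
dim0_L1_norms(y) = [0.21, 0.22]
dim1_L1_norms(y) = [0.09, 0.34]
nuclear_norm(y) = 0.30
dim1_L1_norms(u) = [0.43, 0.58]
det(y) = -0.02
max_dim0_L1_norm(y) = 0.22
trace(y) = 0.13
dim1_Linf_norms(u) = [0.28, 0.43]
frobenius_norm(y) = 0.25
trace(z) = -0.45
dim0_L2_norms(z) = [0.37, 0.42]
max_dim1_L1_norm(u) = 0.58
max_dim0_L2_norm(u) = 0.51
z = u + y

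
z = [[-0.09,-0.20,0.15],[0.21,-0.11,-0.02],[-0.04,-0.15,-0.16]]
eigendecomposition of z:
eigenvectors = [[0.70+0.00j, 0.70-0.00j, (-0.21+0j)],[0.10-0.59j, 0.10+0.59j, 0.48+0.00j],[(0.26+0.29j), 0.26-0.29j, (0.85+0j)]]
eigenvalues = [(-0.06+0.23j), (-0.06-0.23j), (-0.24+0j)]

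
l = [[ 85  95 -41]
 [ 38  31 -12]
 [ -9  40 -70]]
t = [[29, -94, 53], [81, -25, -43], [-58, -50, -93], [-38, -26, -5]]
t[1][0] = 81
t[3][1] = -26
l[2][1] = 40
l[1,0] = 38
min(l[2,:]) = -70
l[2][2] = -70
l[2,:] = [-9, 40, -70]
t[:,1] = [-94, -25, -50, -26]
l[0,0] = 85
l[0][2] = -41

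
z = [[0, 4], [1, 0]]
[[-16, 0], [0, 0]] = z @ [[0, 0], [-4, 0]]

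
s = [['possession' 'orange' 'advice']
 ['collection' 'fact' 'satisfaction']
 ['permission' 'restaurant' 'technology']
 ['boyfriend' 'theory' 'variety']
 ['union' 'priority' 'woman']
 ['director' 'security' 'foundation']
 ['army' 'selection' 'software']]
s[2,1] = 'restaurant'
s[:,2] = ['advice', 'satisfaction', 'technology', 'variety', 'woman', 'foundation', 'software']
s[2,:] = ['permission', 'restaurant', 'technology']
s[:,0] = ['possession', 'collection', 'permission', 'boyfriend', 'union', 'director', 'army']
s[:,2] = ['advice', 'satisfaction', 'technology', 'variety', 'woman', 'foundation', 'software']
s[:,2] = ['advice', 'satisfaction', 'technology', 'variety', 'woman', 'foundation', 'software']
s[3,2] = 'variety'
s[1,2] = 'satisfaction'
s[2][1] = 'restaurant'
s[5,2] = 'foundation'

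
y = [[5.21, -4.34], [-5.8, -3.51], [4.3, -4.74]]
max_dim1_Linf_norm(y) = 5.8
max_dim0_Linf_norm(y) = 5.8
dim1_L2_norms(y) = [6.78, 6.78, 6.4]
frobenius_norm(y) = 11.53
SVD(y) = [[-0.70, -0.18], [0.34, -0.94], [-0.63, -0.3]] @ diag([9.615876644999414, 6.358641077160652]) @ [[-0.86, 0.5], [0.5, 0.86]]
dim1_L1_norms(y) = [9.55, 9.31, 9.04]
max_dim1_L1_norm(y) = 9.55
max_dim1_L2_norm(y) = 6.78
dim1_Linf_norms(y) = [5.21, 5.8, 4.74]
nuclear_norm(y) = 15.97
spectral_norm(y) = 9.62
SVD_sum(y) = [[5.78, -3.37], [-2.80, 1.63], [5.27, -3.07]] + [[-0.57,-0.97], [-3.0,-5.14], [-0.97,-1.67]]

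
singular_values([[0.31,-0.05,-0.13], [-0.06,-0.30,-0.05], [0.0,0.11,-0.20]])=[0.35, 0.32, 0.19]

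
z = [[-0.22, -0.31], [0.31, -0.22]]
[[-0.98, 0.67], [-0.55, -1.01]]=z @ [[0.31, -3.20], [2.94, 0.1]]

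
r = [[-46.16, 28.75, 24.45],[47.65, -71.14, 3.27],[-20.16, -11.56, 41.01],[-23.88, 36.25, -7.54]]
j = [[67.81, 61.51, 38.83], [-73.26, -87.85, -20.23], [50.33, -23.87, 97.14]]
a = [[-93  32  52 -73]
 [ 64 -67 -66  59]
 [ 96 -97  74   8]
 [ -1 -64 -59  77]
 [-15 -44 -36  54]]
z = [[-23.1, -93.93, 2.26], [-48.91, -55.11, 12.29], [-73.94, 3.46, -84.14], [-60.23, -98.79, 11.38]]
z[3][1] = -98.79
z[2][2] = -84.14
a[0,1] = 32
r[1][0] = 47.65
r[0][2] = 24.45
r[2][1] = -11.56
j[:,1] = [61.51, -87.85, -23.87]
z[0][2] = 2.26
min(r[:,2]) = -7.54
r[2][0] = -20.16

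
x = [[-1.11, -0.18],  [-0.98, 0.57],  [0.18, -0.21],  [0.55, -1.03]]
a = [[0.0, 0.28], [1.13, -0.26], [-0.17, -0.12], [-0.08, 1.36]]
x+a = [[-1.11, 0.10], [0.15, 0.31], [0.01, -0.33], [0.47, 0.33]]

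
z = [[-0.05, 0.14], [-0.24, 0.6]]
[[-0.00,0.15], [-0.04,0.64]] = z @ [[0.95, -0.31], [0.31, 0.95]]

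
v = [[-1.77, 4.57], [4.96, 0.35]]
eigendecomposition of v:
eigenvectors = [[-0.77, -0.61], [0.64, -0.79]]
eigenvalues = [-5.59, 4.17]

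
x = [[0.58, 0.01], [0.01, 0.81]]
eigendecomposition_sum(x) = [[0.58, -0.03],[-0.03, 0.0]] + [[0.00, 0.04],[0.04, 0.81]]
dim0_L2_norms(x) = [0.58, 0.81]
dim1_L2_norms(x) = [0.58, 0.81]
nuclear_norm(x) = 1.39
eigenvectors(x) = [[-1.0, -0.04],  [0.04, -1.0]]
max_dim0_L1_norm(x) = 0.82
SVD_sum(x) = [[0.0, 0.04], [0.04, 0.81]] + [[0.58, -0.03],  [-0.03, 0.00]]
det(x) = 0.47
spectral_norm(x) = 0.81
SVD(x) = [[0.04, 1.0], [1.00, -0.04]] @ diag([0.810433963806152, 0.5795660361938479]) @ [[0.04, 1.0], [1.00, -0.04]]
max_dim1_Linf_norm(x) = 0.81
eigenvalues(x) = [0.58, 0.81]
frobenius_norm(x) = 1.00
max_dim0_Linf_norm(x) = 0.81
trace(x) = 1.39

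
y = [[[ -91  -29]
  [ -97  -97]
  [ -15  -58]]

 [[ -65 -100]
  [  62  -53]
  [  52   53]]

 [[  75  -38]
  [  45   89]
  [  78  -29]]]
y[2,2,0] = 78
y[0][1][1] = -97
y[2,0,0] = 75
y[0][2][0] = -15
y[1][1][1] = -53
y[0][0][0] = -91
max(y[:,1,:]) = 89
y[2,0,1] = -38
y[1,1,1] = -53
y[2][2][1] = -29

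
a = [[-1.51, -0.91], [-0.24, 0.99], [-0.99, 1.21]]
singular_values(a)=[1.83, 1.8]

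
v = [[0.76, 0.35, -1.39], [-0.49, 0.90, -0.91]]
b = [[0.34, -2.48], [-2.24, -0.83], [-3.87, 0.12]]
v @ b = [[4.85, -2.34], [1.34, 0.36]]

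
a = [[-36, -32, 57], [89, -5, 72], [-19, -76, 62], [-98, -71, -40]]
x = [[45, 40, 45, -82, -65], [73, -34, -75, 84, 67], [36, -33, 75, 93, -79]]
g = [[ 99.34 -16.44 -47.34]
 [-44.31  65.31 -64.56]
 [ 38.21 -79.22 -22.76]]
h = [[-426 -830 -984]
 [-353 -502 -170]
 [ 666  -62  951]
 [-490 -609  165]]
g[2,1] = -79.22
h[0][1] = -830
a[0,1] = -32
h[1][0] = -353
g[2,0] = 38.21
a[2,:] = [-19, -76, 62]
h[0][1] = -830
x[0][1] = 40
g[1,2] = -64.56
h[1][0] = -353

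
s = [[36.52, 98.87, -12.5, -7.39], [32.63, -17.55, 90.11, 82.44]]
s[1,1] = -17.55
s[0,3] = -7.39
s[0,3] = -7.39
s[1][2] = 90.11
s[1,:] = [32.63, -17.55, 90.11, 82.44]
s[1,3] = 82.44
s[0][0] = 36.52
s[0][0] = 36.52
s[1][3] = 82.44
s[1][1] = -17.55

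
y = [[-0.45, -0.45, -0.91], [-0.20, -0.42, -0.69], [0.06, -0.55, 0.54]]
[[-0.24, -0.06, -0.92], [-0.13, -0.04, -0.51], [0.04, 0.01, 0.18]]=y@[[0.37, 0.09, 1.37], [0.03, 0.01, 0.1], [0.07, 0.02, 0.28]]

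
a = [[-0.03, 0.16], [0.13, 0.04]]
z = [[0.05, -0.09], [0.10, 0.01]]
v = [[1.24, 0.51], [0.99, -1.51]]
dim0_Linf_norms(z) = [0.1, 0.09]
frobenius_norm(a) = 0.21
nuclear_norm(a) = 0.30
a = z @ v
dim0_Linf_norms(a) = [0.13, 0.16]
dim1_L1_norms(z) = [0.14, 0.11]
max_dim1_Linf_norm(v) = 1.51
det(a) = -0.02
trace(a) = 0.01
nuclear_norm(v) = 3.13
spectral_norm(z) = 0.12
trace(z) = 0.06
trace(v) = -0.27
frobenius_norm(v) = 2.25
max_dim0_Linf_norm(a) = 0.16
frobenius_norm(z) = 0.14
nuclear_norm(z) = 0.20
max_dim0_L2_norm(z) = 0.11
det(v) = -2.38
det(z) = 0.01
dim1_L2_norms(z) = [0.1, 0.1]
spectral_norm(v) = 1.84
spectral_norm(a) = 0.16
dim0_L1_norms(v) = [2.23, 2.02]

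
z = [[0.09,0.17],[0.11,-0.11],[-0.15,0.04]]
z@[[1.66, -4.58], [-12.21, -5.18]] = [[-1.93, -1.29], [1.53, 0.07], [-0.74, 0.48]]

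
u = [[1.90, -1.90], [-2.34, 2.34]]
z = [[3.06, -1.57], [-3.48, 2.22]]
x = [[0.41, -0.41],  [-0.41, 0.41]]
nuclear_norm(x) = 0.82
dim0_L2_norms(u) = [3.01, 3.01]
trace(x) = 0.82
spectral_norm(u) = 4.26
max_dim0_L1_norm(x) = 0.82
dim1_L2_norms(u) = [2.69, 3.31]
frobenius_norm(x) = 0.82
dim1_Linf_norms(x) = [0.41, 0.41]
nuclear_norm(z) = 5.61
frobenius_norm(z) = 5.37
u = z @ x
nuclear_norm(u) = 4.26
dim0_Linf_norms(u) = [2.34, 2.34]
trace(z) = 5.28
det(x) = 0.00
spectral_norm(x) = 0.82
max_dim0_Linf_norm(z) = 3.48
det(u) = -0.00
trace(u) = 4.24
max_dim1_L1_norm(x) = 0.82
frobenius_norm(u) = 4.26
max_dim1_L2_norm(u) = 3.31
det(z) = 1.33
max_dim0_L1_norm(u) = 4.24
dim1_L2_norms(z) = [3.44, 4.13]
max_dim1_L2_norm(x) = 0.58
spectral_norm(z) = 5.37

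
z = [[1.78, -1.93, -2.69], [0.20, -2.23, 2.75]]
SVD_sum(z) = [[1.04, -0.16, -3.03], [-0.78, 0.12, 2.29]] + [[0.74,-1.77,0.34],[0.98,-2.35,0.46]]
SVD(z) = [[-0.80, 0.6], [0.60, 0.8]] @ diag([4.024690127167295, 3.2413992935585862]) @ [[-0.32,0.05,0.95], [0.38,-0.91,0.18]]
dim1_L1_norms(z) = [6.4, 5.18]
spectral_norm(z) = 4.02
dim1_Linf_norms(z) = [2.69, 2.75]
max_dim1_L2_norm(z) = 3.76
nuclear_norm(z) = 7.27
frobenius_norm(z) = 5.17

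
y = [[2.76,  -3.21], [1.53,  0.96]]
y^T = [[2.76, 1.53], [-3.21, 0.96]]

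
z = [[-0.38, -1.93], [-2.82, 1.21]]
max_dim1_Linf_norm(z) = 2.82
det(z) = -5.90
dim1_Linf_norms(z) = [1.93, 2.82]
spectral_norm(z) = 3.11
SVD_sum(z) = [[0.57, -0.34], [-2.61, 1.56]] + [[-0.95,-1.59],[-0.21,-0.35]]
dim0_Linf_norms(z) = [2.82, 1.93]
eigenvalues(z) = [-2.05, 2.88]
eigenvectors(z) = [[-0.76, 0.51], [-0.65, -0.86]]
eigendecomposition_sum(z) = [[-1.36, -0.8], [-1.17, -0.69]] + [[0.98,-1.13], [-1.65,1.90]]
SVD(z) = [[0.21, -0.98], [-0.98, -0.21]] @ diag([3.113007620303024, 1.8960441861769208]) @ [[0.86, -0.51], [0.51, 0.86]]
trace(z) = 0.83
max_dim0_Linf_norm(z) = 2.82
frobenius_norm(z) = 3.64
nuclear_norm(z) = 5.01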